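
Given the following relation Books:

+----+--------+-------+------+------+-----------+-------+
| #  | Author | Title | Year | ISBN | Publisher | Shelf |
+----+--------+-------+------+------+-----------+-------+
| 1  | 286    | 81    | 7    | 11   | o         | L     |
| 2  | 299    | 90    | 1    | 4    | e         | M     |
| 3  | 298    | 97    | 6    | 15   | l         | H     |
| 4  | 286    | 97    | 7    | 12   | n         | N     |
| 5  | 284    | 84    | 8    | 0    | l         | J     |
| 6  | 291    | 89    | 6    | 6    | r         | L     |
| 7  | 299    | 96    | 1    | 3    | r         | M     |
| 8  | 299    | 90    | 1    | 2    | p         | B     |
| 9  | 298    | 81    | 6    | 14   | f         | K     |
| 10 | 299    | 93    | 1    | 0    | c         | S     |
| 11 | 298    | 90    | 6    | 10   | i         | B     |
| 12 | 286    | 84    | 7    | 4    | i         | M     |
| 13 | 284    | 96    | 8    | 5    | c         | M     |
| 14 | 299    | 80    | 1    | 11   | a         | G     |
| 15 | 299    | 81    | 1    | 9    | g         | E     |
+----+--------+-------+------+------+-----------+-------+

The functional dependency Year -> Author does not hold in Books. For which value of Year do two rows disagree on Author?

6

Year=7: rows 1, 4, 12 → Author = 286, 286, 286 ✓
Year=1: rows 2, 7, 8, 10, 14, 15 → Author = 299, 299, 299, 299, 299, 299 ✓
Year=6: rows 3, 6, 9, 11 → Author takes values {298, 291} — violation
Year=8: rows 5, 13 → Author = 284, 284 ✓
The only Year value with inconsistent Author is Year=6.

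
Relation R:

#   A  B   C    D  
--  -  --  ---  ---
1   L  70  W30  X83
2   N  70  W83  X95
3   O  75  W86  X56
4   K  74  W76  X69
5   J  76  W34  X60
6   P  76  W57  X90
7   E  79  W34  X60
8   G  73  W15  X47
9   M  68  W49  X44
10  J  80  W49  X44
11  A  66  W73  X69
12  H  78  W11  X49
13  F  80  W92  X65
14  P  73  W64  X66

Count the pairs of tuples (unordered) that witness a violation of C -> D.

0

C=W34: all 2 rows agree on D — 0 pairs.
C=W49: all 2 rows agree on D — 0 pairs.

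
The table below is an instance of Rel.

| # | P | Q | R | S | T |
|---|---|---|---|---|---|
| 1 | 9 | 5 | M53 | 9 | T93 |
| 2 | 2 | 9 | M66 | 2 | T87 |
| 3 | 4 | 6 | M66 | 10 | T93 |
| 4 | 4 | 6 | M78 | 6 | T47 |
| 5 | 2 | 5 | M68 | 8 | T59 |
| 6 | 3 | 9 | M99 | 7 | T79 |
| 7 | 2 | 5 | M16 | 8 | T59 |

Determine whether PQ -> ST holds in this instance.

No

(P=9, Q=5): row 1 → {S,T} = (9, T93) ✓
(P=2, Q=9): row 2 → {S,T} = (2, T87) ✓
(P=4, Q=6): rows 3, 4 → {S,T} takes values {(10, T93), (6, T47)} — violation
(P=2, Q=5): rows 5, 7 → {S,T} = (8, T59), (8, T59) ✓
(P=3, Q=9): row 6 → {S,T} = (7, T79) ✓
Two rows agree on PQ but differ on ST, so PQ -> ST does not hold.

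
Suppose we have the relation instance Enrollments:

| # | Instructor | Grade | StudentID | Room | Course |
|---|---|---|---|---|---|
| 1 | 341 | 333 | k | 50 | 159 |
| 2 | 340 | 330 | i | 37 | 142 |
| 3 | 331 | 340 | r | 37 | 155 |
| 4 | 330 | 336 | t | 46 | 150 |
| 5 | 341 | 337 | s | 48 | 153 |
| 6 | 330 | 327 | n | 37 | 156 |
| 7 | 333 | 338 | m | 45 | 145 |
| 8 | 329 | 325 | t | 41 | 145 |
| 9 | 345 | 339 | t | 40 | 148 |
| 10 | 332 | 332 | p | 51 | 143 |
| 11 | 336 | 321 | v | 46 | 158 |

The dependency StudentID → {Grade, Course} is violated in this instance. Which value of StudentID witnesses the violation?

StudentID=k: row 1 → {Grade,Course} = (333, 159) ✓
StudentID=i: row 2 → {Grade,Course} = (330, 142) ✓
StudentID=r: row 3 → {Grade,Course} = (340, 155) ✓
StudentID=t: rows 4, 8, 9 → {Grade,Course} takes values {(336, 150), (325, 145), (339, 148)} — violation
StudentID=s: row 5 → {Grade,Course} = (337, 153) ✓
StudentID=n: row 6 → {Grade,Course} = (327, 156) ✓
StudentID=m: row 7 → {Grade,Course} = (338, 145) ✓
StudentID=p: row 10 → {Grade,Course} = (332, 143) ✓
StudentID=v: row 11 → {Grade,Course} = (321, 158) ✓
The only StudentID value with inconsistent RHS is StudentID=t.

t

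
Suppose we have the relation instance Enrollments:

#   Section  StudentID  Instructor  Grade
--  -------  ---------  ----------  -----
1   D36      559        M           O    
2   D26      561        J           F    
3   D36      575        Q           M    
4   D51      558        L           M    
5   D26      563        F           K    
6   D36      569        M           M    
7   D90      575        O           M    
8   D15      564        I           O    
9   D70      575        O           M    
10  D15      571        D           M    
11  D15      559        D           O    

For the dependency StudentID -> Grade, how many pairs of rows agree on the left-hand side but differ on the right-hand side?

StudentID=559: all 2 rows agree on Grade — 0 pairs.
StudentID=575: all 3 rows agree on Grade — 0 pairs.

0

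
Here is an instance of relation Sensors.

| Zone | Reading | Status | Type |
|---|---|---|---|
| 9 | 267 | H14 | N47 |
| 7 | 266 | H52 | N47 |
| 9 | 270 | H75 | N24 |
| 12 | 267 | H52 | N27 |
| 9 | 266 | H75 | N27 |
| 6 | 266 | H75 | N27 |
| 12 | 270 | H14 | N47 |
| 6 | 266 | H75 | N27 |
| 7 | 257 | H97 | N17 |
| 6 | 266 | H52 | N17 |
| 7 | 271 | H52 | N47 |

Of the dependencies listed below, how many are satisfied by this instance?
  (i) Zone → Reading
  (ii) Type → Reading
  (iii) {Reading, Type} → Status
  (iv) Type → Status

1

(i) Zone → Reading: Zone=9: 3 rows → Reading takes values {267, 270, 266} — violation; Zone=7: 3 rows → Reading takes values {266, 257, 271} — violation; Zone=12: 2 rows → Reading takes values {267, 270} — violation — fails.
(ii) Type → Reading: Type=N47: 4 rows → Reading takes values {267, 266, 270, 271} — violation; Type=N27: 4 rows → Reading takes values {267, 266} — violation; Type=N17: 2 rows → Reading takes values {257, 266} — violation — fails.
(iii) {Reading, Type} → Status: every LHS value maps to a single RHS value — holds.
(iv) Type → Status: Type=N47: 4 rows → Status takes values {H14, H52} — violation; Type=N27: 4 rows → Status takes values {H52, H75} — violation; Type=N17: 2 rows → Status takes values {H97, H52} — violation — fails.
1 of the 4 dependencies holds.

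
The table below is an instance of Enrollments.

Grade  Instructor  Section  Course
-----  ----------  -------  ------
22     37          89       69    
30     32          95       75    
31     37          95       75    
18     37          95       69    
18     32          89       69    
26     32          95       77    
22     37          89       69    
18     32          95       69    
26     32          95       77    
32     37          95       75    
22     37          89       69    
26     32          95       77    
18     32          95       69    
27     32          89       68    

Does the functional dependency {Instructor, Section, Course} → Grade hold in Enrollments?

(Instructor=37, Section=89, Course=69): 3 rows → Grade = 22, 22, 22 ✓
(Instructor=32, Section=95, Course=75): 1 row → Grade = 30 ✓
(Instructor=37, Section=95, Course=75): 2 rows → Grade takes values {31, 32} — violation
(Instructor=37, Section=95, Course=69): 1 row → Grade = 18 ✓
(Instructor=32, Section=89, Course=69): 1 row → Grade = 18 ✓
(Instructor=32, Section=95, Course=77): 3 rows → Grade = 26, 26, 26 ✓
(Instructor=32, Section=95, Course=69): 2 rows → Grade = 18, 18 ✓
(Instructor=32, Section=89, Course=68): 1 row → Grade = 27 ✓
Two rows agree on {Instructor, Section, Course} but differ on Grade, so {Instructor, Section, Course} → Grade does not hold.

No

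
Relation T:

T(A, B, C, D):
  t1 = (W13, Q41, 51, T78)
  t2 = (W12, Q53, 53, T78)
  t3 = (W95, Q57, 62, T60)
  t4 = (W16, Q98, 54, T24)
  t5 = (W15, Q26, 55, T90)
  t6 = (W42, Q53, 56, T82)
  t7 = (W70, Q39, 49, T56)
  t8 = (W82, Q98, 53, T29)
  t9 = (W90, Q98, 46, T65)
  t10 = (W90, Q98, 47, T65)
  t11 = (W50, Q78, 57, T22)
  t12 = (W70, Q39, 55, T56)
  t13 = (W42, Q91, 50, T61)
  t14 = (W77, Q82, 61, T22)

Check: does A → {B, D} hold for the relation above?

No

A=W13: row 1 → {B,D} = (Q41, T78) ✓
A=W12: row 2 → {B,D} = (Q53, T78) ✓
A=W95: row 3 → {B,D} = (Q57, T60) ✓
A=W16: row 4 → {B,D} = (Q98, T24) ✓
A=W15: row 5 → {B,D} = (Q26, T90) ✓
A=W42: rows 6, 13 → {B,D} takes values {(Q53, T82), (Q91, T61)} — violation
A=W70: rows 7, 12 → {B,D} = (Q39, T56), (Q39, T56) ✓
A=W82: row 8 → {B,D} = (Q98, T29) ✓
A=W90: rows 9, 10 → {B,D} = (Q98, T65), (Q98, T65) ✓
A=W50: row 11 → {B,D} = (Q78, T22) ✓
A=W77: row 14 → {B,D} = (Q82, T22) ✓
Two rows agree on A but differ on {B, D}, so A → {B, D} does not hold.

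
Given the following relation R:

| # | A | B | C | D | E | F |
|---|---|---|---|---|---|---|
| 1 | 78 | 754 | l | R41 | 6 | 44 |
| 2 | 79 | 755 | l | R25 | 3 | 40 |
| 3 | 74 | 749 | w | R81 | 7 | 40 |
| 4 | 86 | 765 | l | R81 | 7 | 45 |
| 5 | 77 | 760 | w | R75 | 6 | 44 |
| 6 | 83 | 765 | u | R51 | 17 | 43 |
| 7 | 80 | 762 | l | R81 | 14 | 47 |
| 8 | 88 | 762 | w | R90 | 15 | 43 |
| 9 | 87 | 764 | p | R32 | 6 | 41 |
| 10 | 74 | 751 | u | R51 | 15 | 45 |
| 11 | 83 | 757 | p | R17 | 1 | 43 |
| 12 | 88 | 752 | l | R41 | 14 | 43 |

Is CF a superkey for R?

All 12 rows have distinct CF values, so CF → (all attributes) holds and CF is a superkey.

Yes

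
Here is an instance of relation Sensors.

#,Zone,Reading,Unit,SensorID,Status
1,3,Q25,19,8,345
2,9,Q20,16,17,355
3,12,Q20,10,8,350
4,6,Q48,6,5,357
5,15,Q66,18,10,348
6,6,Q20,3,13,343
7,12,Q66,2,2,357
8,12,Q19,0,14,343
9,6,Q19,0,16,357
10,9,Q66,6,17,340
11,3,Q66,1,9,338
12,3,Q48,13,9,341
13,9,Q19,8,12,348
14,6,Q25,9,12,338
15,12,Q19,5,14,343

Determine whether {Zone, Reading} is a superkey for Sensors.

No

Rows 8 and 15 have the same {Zone, Reading} value (Zone=12, Reading=Q19) but are distinct tuples, so {Zone, Reading} does not determine every attribute — not a superkey.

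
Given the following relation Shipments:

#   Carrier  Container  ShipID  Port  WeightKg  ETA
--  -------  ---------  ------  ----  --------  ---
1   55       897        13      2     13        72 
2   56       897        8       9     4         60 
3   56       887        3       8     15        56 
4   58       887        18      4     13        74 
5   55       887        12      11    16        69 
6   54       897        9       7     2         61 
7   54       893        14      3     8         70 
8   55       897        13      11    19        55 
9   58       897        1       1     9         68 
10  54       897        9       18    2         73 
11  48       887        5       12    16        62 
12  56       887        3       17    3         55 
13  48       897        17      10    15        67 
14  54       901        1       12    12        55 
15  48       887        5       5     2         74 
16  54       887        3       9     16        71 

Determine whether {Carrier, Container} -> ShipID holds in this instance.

(Carrier=55, Container=897): rows 1, 8 → ShipID = 13, 13 ✓
(Carrier=56, Container=897): row 2 → ShipID = 8 ✓
(Carrier=56, Container=887): rows 3, 12 → ShipID = 3, 3 ✓
(Carrier=58, Container=887): row 4 → ShipID = 18 ✓
(Carrier=55, Container=887): row 5 → ShipID = 12 ✓
(Carrier=54, Container=897): rows 6, 10 → ShipID = 9, 9 ✓
(Carrier=54, Container=893): row 7 → ShipID = 14 ✓
(Carrier=58, Container=897): row 9 → ShipID = 1 ✓
(Carrier=48, Container=887): rows 11, 15 → ShipID = 5, 5 ✓
(Carrier=48, Container=897): row 13 → ShipID = 17 ✓
(Carrier=54, Container=901): row 14 → ShipID = 1 ✓
(Carrier=54, Container=887): row 16 → ShipID = 3 ✓
Every {Carrier, Container} value is associated with a single ShipID value, so {Carrier, Container} -> ShipID holds.

Yes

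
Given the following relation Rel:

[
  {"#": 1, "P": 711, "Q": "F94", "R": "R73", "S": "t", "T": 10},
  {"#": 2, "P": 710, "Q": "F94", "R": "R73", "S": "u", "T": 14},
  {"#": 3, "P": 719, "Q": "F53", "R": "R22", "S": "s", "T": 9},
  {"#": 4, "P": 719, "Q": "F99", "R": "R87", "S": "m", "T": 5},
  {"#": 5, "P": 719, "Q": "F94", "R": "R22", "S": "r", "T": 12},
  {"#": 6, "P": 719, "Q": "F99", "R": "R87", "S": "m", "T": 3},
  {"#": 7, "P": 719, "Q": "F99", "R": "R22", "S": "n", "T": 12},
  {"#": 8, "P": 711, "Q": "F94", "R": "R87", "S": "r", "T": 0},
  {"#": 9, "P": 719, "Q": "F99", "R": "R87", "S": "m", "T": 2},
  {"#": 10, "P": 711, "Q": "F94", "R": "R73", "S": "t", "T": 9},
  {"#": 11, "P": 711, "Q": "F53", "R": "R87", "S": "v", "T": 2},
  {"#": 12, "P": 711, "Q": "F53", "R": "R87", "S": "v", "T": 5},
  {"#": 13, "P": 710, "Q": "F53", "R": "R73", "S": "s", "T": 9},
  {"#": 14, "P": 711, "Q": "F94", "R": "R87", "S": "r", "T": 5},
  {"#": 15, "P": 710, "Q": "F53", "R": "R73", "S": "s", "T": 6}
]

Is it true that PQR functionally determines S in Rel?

Yes

(P=711, Q=F94, R=R73): rows 1, 10 → S = t, t ✓
(P=710, Q=F94, R=R73): row 2 → S = u ✓
(P=719, Q=F53, R=R22): row 3 → S = s ✓
(P=719, Q=F99, R=R87): rows 4, 6, 9 → S = m, m, m ✓
(P=719, Q=F94, R=R22): row 5 → S = r ✓
(P=719, Q=F99, R=R22): row 7 → S = n ✓
(P=711, Q=F94, R=R87): rows 8, 14 → S = r, r ✓
(P=711, Q=F53, R=R87): rows 11, 12 → S = v, v ✓
(P=710, Q=F53, R=R73): rows 13, 15 → S = s, s ✓
Every PQR value is associated with a single S value, so PQR -> S holds.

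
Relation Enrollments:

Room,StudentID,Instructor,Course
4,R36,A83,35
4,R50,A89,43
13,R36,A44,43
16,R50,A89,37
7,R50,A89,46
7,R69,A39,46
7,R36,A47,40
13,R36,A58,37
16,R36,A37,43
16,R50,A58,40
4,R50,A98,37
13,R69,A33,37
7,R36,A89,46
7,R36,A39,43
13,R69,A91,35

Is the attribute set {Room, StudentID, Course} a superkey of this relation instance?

All 15 rows have distinct {Room, StudentID, Course} values, so {Room, StudentID, Course} → (all attributes) holds and {Room, StudentID, Course} is a superkey.

Yes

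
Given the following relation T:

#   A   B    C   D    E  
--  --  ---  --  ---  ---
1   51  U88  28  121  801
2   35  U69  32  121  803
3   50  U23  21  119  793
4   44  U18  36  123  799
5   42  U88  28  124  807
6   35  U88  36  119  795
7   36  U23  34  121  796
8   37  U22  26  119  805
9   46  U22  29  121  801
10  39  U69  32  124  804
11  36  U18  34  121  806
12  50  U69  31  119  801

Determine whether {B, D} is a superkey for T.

Yes

All 12 rows have distinct {B, D} values, so {B, D} → (all attributes) holds and {B, D} is a superkey.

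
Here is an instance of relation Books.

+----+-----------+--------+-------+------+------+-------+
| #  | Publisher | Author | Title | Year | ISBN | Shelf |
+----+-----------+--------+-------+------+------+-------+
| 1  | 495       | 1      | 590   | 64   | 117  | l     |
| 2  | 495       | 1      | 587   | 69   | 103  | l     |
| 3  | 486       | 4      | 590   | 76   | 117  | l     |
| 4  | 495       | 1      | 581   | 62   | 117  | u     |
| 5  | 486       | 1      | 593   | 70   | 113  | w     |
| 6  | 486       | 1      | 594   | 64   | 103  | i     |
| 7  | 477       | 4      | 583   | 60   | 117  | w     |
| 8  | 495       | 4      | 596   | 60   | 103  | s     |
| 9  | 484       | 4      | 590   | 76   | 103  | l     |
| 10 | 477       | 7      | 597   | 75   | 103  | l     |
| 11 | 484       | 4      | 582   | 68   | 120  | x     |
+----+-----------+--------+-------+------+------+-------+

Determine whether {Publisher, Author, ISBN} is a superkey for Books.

Rows 1 and 4 have the same {Publisher, Author, ISBN} value (Publisher=495, Author=1, ISBN=117) but are distinct tuples, so {Publisher, Author, ISBN} does not determine every attribute — not a superkey.

No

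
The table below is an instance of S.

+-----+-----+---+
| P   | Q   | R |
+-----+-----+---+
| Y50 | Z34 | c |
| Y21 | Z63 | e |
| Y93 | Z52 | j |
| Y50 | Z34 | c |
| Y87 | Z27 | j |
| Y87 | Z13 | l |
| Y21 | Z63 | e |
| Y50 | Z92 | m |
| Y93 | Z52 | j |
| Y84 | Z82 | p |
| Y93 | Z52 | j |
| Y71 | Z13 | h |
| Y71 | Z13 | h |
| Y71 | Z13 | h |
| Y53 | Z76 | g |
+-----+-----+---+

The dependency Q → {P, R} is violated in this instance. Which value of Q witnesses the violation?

Q=Z34: 2 rows → {P,R} = (Y50, c), (Y50, c) ✓
Q=Z63: 2 rows → {P,R} = (Y21, e), (Y21, e) ✓
Q=Z52: 3 rows → {P,R} = (Y93, j), (Y93, j), (Y93, j) ✓
Q=Z27: 1 row → {P,R} = (Y87, j) ✓
Q=Z13: 4 rows → {P,R} takes values {(Y87, l), (Y71, h)} — violation
Q=Z92: 1 row → {P,R} = (Y50, m) ✓
Q=Z82: 1 row → {P,R} = (Y84, p) ✓
Q=Z76: 1 row → {P,R} = (Y53, g) ✓
The only Q value with inconsistent RHS is Q=Z13.

Z13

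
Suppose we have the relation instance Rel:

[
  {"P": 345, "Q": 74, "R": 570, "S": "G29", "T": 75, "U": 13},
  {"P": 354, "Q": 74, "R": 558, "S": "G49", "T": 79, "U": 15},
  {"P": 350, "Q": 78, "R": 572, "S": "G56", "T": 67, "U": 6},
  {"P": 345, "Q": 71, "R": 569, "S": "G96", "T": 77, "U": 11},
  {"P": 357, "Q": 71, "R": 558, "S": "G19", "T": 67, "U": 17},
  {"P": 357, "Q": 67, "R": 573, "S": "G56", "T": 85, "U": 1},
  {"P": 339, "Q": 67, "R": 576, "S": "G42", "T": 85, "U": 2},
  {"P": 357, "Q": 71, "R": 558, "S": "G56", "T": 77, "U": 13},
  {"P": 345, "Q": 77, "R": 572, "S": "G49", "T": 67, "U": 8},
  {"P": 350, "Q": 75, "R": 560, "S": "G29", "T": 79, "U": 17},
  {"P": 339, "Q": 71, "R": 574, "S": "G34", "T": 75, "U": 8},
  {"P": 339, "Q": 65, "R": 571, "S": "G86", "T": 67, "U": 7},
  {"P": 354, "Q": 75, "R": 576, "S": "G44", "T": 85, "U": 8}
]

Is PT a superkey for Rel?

Yes

All 13 rows have distinct PT values, so PT → (all attributes) holds and PT is a superkey.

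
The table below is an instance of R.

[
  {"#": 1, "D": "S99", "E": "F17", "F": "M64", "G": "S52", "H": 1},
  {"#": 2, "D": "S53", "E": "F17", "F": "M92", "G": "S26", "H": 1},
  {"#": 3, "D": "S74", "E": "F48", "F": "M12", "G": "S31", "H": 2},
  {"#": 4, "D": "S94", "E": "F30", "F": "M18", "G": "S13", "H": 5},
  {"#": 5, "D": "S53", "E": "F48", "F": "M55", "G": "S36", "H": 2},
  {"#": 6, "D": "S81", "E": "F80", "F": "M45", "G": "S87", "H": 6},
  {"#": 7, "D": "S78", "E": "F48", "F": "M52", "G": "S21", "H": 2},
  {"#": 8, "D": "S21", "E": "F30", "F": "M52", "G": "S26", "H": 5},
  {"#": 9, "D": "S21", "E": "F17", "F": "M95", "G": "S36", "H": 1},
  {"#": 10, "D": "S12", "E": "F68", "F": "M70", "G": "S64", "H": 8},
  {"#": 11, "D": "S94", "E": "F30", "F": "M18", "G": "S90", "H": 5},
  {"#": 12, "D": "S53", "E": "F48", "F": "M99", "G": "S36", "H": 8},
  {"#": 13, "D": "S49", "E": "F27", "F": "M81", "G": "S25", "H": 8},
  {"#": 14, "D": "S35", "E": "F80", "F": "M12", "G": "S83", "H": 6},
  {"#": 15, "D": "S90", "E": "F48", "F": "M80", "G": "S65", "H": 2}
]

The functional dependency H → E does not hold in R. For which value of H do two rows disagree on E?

8

H=1: rows 1, 2, 9 → E = F17, F17, F17 ✓
H=2: rows 3, 5, 7, 15 → E = F48, F48, F48, F48 ✓
H=5: rows 4, 8, 11 → E = F30, F30, F30 ✓
H=6: rows 6, 14 → E = F80, F80 ✓
H=8: rows 10, 12, 13 → E takes values {F68, F48, F27} — violation
The only H value with inconsistent E is H=8.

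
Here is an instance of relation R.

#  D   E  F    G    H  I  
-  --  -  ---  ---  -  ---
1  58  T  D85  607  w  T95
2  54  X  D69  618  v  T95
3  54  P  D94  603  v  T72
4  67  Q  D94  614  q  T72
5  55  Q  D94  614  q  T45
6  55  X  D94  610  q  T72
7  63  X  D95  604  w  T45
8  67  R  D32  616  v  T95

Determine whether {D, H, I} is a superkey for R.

All 8 rows have distinct {D, H, I} values, so {D, H, I} → (all attributes) holds and {D, H, I} is a superkey.

Yes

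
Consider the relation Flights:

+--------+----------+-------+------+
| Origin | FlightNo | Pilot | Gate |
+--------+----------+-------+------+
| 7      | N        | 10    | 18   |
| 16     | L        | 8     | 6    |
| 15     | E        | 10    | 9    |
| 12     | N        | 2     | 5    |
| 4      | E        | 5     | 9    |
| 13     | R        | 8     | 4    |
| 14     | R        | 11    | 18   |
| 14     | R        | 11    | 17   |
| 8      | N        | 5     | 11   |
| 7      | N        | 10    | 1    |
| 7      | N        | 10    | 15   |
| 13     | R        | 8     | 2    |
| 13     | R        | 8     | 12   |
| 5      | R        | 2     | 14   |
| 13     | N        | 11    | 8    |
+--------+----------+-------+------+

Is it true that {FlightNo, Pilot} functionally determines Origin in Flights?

Yes

(FlightNo=N, Pilot=10): 3 rows → Origin = 7, 7, 7 ✓
(FlightNo=L, Pilot=8): 1 row → Origin = 16 ✓
(FlightNo=E, Pilot=10): 1 row → Origin = 15 ✓
(FlightNo=N, Pilot=2): 1 row → Origin = 12 ✓
(FlightNo=E, Pilot=5): 1 row → Origin = 4 ✓
(FlightNo=R, Pilot=8): 3 rows → Origin = 13, 13, 13 ✓
(FlightNo=R, Pilot=11): 2 rows → Origin = 14, 14 ✓
(FlightNo=N, Pilot=5): 1 row → Origin = 8 ✓
(FlightNo=R, Pilot=2): 1 row → Origin = 5 ✓
(FlightNo=N, Pilot=11): 1 row → Origin = 13 ✓
Every {FlightNo, Pilot} value is associated with a single Origin value, so {FlightNo, Pilot} -> Origin holds.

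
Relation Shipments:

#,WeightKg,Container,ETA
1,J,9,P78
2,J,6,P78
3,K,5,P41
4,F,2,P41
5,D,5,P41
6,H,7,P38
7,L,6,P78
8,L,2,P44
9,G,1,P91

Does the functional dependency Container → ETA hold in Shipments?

No

Container=9: row 1 → ETA = P78 ✓
Container=6: rows 2, 7 → ETA = P78, P78 ✓
Container=5: rows 3, 5 → ETA = P41, P41 ✓
Container=2: rows 4, 8 → ETA takes values {P41, P44} — violation
Container=7: row 6 → ETA = P38 ✓
Container=1: row 9 → ETA = P91 ✓
Two rows agree on Container but differ on ETA, so Container → ETA does not hold.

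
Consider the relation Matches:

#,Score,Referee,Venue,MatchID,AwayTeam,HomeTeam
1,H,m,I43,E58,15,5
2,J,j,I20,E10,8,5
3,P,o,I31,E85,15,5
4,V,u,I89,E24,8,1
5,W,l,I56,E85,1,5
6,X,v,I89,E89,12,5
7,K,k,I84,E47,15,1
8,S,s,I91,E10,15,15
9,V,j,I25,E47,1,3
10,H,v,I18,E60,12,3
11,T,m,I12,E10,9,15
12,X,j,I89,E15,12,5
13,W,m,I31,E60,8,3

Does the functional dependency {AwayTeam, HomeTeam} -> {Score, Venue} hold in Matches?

(AwayTeam=15, HomeTeam=5): rows 1, 3 → {Score,Venue} takes values {(H, I43), (P, I31)} — violation
(AwayTeam=8, HomeTeam=5): row 2 → {Score,Venue} = (J, I20) ✓
(AwayTeam=8, HomeTeam=1): row 4 → {Score,Venue} = (V, I89) ✓
(AwayTeam=1, HomeTeam=5): row 5 → {Score,Venue} = (W, I56) ✓
(AwayTeam=12, HomeTeam=5): rows 6, 12 → {Score,Venue} = (X, I89), (X, I89) ✓
(AwayTeam=15, HomeTeam=1): row 7 → {Score,Venue} = (K, I84) ✓
(AwayTeam=15, HomeTeam=15): row 8 → {Score,Venue} = (S, I91) ✓
(AwayTeam=1, HomeTeam=3): row 9 → {Score,Venue} = (V, I25) ✓
(AwayTeam=12, HomeTeam=3): row 10 → {Score,Venue} = (H, I18) ✓
(AwayTeam=9, HomeTeam=15): row 11 → {Score,Venue} = (T, I12) ✓
(AwayTeam=8, HomeTeam=3): row 13 → {Score,Venue} = (W, I31) ✓
Two rows agree on {AwayTeam, HomeTeam} but differ on {Score, Venue}, so {AwayTeam, HomeTeam} -> {Score, Venue} does not hold.

No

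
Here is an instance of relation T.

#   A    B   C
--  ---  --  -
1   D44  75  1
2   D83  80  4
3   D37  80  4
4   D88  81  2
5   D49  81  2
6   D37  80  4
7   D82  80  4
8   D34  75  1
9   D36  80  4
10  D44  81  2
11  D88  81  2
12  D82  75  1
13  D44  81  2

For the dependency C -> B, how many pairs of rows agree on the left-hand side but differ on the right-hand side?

0

C=1: all 3 rows agree on B — 0 pairs.
C=4: all 5 rows agree on B — 0 pairs.
C=2: all 5 rows agree on B — 0 pairs.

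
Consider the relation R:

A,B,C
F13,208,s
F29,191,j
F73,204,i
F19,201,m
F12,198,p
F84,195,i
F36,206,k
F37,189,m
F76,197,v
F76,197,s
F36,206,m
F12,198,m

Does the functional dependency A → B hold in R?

A=F13: 1 row → B = 208 ✓
A=F29: 1 row → B = 191 ✓
A=F73: 1 row → B = 204 ✓
A=F19: 1 row → B = 201 ✓
A=F12: 2 rows → B = 198, 198 ✓
A=F84: 1 row → B = 195 ✓
A=F36: 2 rows → B = 206, 206 ✓
A=F37: 1 row → B = 189 ✓
A=F76: 2 rows → B = 197, 197 ✓
Every A value is associated with a single B value, so A → B holds.

Yes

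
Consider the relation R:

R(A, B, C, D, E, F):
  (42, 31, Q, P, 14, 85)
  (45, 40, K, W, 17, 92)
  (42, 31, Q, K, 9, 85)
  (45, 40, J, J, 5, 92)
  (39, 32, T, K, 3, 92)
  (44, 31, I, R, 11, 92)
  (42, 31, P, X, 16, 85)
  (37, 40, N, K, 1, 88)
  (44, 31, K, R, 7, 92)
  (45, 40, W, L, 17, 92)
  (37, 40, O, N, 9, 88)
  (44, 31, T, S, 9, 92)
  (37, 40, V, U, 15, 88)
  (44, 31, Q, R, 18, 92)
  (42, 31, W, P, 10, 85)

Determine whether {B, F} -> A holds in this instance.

Yes

(B=31, F=85): 4 rows → A = 42, 42, 42, 42 ✓
(B=40, F=92): 3 rows → A = 45, 45, 45 ✓
(B=32, F=92): 1 row → A = 39 ✓
(B=31, F=92): 4 rows → A = 44, 44, 44, 44 ✓
(B=40, F=88): 3 rows → A = 37, 37, 37 ✓
Every {B, F} value is associated with a single A value, so {B, F} -> A holds.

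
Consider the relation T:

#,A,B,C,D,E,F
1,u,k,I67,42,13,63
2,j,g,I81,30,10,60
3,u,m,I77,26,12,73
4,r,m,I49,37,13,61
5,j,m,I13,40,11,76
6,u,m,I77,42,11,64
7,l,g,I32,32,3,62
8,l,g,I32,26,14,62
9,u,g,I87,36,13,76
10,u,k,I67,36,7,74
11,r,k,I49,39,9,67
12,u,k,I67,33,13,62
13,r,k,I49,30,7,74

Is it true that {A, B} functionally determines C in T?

Yes

(A=u, B=k): rows 1, 10, 12 → C = I67, I67, I67 ✓
(A=j, B=g): row 2 → C = I81 ✓
(A=u, B=m): rows 3, 6 → C = I77, I77 ✓
(A=r, B=m): row 4 → C = I49 ✓
(A=j, B=m): row 5 → C = I13 ✓
(A=l, B=g): rows 7, 8 → C = I32, I32 ✓
(A=u, B=g): row 9 → C = I87 ✓
(A=r, B=k): rows 11, 13 → C = I49, I49 ✓
Every {A, B} value is associated with a single C value, so {A, B} → C holds.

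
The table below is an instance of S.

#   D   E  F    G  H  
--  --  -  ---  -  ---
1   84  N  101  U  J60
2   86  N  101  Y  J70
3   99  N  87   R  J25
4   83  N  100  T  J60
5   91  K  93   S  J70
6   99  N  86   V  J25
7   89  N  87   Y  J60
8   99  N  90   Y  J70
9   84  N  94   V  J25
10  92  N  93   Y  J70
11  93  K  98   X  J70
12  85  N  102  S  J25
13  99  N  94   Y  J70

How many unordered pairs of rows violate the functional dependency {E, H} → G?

(E=N, H=J60): violating pairs (1,4), (1,7), (4,7) — 3 pairs.
(E=N, H=J70): all 4 rows agree on G — 0 pairs.
(E=N, H=J25): violating pairs (3,6), (3,9), (3,12), (6,12), (9,12) — 5 pairs.
(E=K, H=J70): violating pairs (5,11) — 1 pair.

9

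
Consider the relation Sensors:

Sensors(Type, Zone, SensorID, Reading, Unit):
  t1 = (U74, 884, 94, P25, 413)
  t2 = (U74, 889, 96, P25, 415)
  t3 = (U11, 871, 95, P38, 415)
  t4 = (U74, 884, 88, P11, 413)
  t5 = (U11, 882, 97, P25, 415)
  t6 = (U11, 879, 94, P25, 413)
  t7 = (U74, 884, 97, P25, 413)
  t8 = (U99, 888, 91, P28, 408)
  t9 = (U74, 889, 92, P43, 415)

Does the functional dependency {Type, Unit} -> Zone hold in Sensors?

(Type=U74, Unit=413): rows 1, 4, 7 → Zone = 884, 884, 884 ✓
(Type=U74, Unit=415): rows 2, 9 → Zone = 889, 889 ✓
(Type=U11, Unit=415): rows 3, 5 → Zone takes values {871, 882} — violation
(Type=U11, Unit=413): row 6 → Zone = 879 ✓
(Type=U99, Unit=408): row 8 → Zone = 888 ✓
Two rows agree on {Type, Unit} but differ on Zone, so {Type, Unit} -> Zone does not hold.

No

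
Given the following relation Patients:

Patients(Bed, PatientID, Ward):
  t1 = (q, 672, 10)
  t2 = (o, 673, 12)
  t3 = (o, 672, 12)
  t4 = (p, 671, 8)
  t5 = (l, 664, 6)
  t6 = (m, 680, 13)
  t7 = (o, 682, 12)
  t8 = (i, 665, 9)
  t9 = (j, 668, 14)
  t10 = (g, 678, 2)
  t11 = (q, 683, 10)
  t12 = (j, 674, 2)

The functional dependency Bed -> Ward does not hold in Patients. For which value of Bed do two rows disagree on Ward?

Bed=q: rows 1, 11 → Ward = 10, 10 ✓
Bed=o: rows 2, 3, 7 → Ward = 12, 12, 12 ✓
Bed=p: row 4 → Ward = 8 ✓
Bed=l: row 5 → Ward = 6 ✓
Bed=m: row 6 → Ward = 13 ✓
Bed=i: row 8 → Ward = 9 ✓
Bed=j: rows 9, 12 → Ward takes values {14, 2} — violation
Bed=g: row 10 → Ward = 2 ✓
The only Bed value with inconsistent Ward is Bed=j.

j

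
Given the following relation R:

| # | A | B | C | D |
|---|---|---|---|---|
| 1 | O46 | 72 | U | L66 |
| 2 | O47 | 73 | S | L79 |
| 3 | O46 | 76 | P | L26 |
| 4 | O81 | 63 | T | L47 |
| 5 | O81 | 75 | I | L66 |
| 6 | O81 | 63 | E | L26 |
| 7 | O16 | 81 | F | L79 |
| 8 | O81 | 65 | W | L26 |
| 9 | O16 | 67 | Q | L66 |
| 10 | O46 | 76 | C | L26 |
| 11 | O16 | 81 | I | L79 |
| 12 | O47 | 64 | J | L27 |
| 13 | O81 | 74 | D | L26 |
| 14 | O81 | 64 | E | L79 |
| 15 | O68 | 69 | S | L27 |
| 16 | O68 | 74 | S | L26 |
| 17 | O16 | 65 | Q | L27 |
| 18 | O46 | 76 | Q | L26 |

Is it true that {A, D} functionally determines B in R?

(A=O46, D=L66): row 1 → B = 72 ✓
(A=O47, D=L79): row 2 → B = 73 ✓
(A=O46, D=L26): rows 3, 10, 18 → B = 76, 76, 76 ✓
(A=O81, D=L47): row 4 → B = 63 ✓
(A=O81, D=L66): row 5 → B = 75 ✓
(A=O81, D=L26): rows 6, 8, 13 → B takes values {63, 65, 74} — violation
(A=O16, D=L79): rows 7, 11 → B = 81, 81 ✓
(A=O16, D=L66): row 9 → B = 67 ✓
(A=O47, D=L27): row 12 → B = 64 ✓
(A=O81, D=L79): row 14 → B = 64 ✓
(A=O68, D=L27): row 15 → B = 69 ✓
(A=O68, D=L26): row 16 → B = 74 ✓
(A=O16, D=L27): row 17 → B = 65 ✓
Two rows agree on {A, D} but differ on B, so {A, D} → B does not hold.

No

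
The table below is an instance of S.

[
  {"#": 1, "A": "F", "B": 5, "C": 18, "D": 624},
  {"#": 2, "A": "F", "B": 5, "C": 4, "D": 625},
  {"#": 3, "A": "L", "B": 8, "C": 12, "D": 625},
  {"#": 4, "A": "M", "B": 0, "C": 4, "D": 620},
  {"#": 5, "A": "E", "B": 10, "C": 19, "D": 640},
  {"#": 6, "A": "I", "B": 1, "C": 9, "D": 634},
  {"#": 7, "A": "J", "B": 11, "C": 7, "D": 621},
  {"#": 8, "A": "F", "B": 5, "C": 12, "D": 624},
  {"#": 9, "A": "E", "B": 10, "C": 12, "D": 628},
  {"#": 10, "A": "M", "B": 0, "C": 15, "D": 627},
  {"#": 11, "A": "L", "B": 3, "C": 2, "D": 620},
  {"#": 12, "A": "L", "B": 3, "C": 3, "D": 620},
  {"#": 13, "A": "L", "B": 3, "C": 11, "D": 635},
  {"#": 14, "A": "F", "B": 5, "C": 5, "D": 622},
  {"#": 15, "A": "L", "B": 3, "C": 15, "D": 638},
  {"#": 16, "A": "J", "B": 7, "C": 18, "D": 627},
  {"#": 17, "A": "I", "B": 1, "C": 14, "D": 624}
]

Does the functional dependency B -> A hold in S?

B=5: rows 1, 2, 8, 14 → A = F, F, F, F ✓
B=8: row 3 → A = L ✓
B=0: rows 4, 10 → A = M, M ✓
B=10: rows 5, 9 → A = E, E ✓
B=1: rows 6, 17 → A = I, I ✓
B=11: row 7 → A = J ✓
B=3: rows 11, 12, 13, 15 → A = L, L, L, L ✓
B=7: row 16 → A = J ✓
Every B value is associated with a single A value, so B -> A holds.

Yes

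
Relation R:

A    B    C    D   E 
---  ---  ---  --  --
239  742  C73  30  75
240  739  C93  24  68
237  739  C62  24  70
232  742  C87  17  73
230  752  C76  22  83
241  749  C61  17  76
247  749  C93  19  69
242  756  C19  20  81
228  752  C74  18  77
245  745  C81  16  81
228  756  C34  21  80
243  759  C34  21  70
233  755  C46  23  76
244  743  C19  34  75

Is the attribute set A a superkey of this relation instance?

No

Two distinct rows share A=228, so A does not determine every attribute — not a superkey.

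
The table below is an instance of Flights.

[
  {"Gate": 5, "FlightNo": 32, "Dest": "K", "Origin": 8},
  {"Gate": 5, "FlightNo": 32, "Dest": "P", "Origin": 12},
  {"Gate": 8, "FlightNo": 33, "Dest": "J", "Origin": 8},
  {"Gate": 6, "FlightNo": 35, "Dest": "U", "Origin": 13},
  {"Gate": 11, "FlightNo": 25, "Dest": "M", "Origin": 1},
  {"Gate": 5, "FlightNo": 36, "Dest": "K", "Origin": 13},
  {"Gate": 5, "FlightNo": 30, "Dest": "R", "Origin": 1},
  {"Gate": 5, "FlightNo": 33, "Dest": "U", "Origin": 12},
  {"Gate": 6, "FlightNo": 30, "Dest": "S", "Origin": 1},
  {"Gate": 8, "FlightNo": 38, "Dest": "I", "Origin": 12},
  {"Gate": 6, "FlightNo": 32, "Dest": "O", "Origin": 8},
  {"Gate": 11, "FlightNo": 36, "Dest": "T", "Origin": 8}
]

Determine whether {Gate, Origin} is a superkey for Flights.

No

Two distinct rows share (Gate=5, Origin=12), so {Gate, Origin} does not determine every attribute — not a superkey.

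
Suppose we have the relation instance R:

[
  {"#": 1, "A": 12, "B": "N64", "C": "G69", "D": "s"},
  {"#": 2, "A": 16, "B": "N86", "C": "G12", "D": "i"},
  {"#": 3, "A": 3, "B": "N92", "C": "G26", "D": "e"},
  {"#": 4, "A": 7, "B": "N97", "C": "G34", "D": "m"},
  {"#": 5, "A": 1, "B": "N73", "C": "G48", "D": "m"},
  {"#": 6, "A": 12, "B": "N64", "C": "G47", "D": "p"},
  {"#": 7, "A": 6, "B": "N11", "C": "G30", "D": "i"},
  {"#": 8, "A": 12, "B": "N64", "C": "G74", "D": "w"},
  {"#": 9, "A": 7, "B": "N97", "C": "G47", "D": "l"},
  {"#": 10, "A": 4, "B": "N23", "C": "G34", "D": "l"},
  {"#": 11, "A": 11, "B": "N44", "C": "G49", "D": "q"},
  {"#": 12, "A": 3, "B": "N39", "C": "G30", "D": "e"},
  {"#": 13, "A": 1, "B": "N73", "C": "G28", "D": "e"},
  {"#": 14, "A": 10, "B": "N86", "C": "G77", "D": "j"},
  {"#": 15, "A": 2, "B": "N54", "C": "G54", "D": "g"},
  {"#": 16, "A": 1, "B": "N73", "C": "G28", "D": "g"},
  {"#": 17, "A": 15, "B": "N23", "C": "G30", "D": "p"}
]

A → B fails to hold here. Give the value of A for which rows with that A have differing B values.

A=12: rows 1, 6, 8 → B = N64, N64, N64 ✓
A=16: row 2 → B = N86 ✓
A=3: rows 3, 12 → B takes values {N92, N39} — violation
A=7: rows 4, 9 → B = N97, N97 ✓
A=1: rows 5, 13, 16 → B = N73, N73, N73 ✓
A=6: row 7 → B = N11 ✓
A=4: row 10 → B = N23 ✓
A=11: row 11 → B = N44 ✓
A=10: row 14 → B = N86 ✓
A=2: row 15 → B = N54 ✓
A=15: row 17 → B = N23 ✓
The only A value with inconsistent B is A=3.

3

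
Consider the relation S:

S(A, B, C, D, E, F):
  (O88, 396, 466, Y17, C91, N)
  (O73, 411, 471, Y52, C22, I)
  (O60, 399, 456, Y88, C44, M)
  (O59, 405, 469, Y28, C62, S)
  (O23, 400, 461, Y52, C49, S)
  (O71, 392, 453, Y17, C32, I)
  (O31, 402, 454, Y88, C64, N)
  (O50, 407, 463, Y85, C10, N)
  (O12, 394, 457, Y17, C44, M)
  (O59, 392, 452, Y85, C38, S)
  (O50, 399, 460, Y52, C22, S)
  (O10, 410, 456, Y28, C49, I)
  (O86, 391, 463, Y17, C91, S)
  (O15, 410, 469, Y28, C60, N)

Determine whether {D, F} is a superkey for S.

Two distinct rows share (D=Y52, F=S), so {D, F} does not determine every attribute — not a superkey.

No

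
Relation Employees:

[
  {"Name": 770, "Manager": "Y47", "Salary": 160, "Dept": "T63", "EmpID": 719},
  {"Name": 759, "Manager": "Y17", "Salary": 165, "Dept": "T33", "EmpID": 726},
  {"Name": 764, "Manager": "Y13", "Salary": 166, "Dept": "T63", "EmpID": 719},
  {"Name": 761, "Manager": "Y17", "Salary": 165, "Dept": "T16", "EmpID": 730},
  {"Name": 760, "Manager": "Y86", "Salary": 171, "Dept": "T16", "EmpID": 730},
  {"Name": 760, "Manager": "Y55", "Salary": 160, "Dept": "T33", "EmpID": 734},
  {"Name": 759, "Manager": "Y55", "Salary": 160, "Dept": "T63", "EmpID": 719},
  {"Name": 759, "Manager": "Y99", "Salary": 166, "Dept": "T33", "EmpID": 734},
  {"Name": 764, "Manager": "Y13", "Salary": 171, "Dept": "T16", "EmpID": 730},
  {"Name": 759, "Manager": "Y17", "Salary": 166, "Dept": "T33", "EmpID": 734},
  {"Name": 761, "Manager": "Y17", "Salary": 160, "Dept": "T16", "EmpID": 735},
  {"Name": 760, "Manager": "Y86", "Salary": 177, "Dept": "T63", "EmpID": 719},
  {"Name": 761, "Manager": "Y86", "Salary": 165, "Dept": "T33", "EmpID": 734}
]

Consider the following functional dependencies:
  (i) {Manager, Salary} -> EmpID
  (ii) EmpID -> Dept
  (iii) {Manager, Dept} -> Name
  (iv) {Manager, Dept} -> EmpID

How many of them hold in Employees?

(i) {Manager, Salary} -> EmpID: (Manager=Y17, Salary=165): 2 rows → EmpID takes values {726, 730} — violation; (Manager=Y55, Salary=160): 2 rows → EmpID takes values {734, 719} — violation — fails.
(ii) EmpID -> Dept: every LHS value maps to a single RHS value — holds.
(iii) {Manager, Dept} -> Name: every LHS value maps to a single RHS value — holds.
(iv) {Manager, Dept} -> EmpID: (Manager=Y17, Dept=T33): 2 rows → EmpID takes values {726, 734} — violation; (Manager=Y17, Dept=T16): 2 rows → EmpID takes values {730, 735} — violation — fails.
2 of the 4 dependencies hold.

2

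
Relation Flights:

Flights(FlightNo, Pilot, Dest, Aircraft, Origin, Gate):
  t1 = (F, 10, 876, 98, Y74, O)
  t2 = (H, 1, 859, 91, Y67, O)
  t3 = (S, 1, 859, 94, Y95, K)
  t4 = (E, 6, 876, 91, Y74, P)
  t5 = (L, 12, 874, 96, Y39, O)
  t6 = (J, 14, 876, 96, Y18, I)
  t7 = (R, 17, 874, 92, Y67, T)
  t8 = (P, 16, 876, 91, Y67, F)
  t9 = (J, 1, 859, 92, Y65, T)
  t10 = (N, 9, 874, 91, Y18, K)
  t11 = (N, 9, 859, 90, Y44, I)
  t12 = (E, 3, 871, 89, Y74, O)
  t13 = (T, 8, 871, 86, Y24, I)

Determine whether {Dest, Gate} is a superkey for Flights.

All 13 rows have distinct {Dest, Gate} values, so {Dest, Gate} → (all attributes) holds and {Dest, Gate} is a superkey.

Yes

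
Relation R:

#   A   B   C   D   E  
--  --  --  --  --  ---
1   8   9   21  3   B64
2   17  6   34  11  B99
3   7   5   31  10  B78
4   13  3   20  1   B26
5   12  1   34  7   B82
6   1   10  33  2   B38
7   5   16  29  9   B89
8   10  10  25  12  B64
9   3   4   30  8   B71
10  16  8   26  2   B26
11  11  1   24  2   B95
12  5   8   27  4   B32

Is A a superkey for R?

Rows 7 and 12 have the same A value A=5 but are distinct tuples, so A does not determine every attribute — not a superkey.

No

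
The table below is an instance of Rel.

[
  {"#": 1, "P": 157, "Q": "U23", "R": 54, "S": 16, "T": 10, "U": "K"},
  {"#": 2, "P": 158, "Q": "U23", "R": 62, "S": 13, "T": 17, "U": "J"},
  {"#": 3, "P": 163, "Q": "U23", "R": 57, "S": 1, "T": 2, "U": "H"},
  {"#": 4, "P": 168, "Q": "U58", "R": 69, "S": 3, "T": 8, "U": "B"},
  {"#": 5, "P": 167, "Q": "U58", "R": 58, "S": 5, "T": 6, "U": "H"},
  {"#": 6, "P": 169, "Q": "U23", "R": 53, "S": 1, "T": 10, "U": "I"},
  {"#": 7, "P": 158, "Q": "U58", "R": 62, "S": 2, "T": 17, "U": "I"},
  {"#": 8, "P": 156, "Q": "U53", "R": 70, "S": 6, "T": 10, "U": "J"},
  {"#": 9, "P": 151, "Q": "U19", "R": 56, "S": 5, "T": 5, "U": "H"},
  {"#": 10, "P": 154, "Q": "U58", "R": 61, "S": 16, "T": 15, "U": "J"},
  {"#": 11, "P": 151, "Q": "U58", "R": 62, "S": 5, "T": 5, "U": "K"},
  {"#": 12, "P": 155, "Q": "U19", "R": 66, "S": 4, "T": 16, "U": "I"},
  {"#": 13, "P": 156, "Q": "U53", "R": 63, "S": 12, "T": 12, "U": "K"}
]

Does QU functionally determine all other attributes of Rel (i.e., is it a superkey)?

Yes

All 13 rows have distinct QU values, so QU → (all attributes) holds and QU is a superkey.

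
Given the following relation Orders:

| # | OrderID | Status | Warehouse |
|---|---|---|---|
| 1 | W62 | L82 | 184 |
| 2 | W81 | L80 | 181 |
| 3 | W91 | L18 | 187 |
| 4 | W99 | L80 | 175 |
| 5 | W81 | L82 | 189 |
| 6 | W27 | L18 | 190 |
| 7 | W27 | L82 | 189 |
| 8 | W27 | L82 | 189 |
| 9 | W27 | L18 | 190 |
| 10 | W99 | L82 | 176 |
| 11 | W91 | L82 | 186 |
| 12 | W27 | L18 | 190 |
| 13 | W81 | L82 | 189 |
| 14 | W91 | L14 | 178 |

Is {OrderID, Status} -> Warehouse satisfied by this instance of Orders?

Yes

(OrderID=W62, Status=L82): row 1 → Warehouse = 184 ✓
(OrderID=W81, Status=L80): row 2 → Warehouse = 181 ✓
(OrderID=W91, Status=L18): row 3 → Warehouse = 187 ✓
(OrderID=W99, Status=L80): row 4 → Warehouse = 175 ✓
(OrderID=W81, Status=L82): rows 5, 13 → Warehouse = 189, 189 ✓
(OrderID=W27, Status=L18): rows 6, 9, 12 → Warehouse = 190, 190, 190 ✓
(OrderID=W27, Status=L82): rows 7, 8 → Warehouse = 189, 189 ✓
(OrderID=W99, Status=L82): row 10 → Warehouse = 176 ✓
(OrderID=W91, Status=L82): row 11 → Warehouse = 186 ✓
(OrderID=W91, Status=L14): row 14 → Warehouse = 178 ✓
Every {OrderID, Status} value is associated with a single Warehouse value, so {OrderID, Status} -> Warehouse holds.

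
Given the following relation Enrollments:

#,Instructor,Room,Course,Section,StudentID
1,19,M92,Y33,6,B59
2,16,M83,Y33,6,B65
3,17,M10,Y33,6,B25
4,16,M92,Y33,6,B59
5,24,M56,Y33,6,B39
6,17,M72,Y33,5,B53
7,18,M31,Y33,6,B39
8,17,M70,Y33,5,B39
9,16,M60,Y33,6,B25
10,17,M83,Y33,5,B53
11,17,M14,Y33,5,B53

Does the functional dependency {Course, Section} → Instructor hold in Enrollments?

No

(Course=Y33, Section=6): rows 1, 2, 3, 4, 5, 7, 9 → Instructor takes values {19, 16, 17, 24, 18} — violation
(Course=Y33, Section=5): rows 6, 8, 10, 11 → Instructor = 17, 17, 17, 17 ✓
Two rows agree on {Course, Section} but differ on Instructor, so {Course, Section} → Instructor does not hold.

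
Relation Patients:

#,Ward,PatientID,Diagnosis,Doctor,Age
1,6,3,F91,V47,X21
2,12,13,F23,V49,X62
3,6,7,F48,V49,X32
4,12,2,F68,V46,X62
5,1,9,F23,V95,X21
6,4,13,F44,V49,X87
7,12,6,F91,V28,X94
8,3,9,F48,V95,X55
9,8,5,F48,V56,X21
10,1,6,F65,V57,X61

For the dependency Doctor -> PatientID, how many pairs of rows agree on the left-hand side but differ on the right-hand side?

2

Doctor=V49: violating pairs (2,3), (3,6) — 2 pairs.
Doctor=V95: all 2 rows agree on PatientID — 0 pairs.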